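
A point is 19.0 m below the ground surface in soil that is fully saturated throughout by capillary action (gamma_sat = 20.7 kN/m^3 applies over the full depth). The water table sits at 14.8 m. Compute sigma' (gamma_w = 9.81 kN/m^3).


Total stress = gamma_sat * depth
sigma = 20.7 * 19.0 = 393.3 kPa
Pore water pressure u = gamma_w * (depth - d_wt)
u = 9.81 * (19.0 - 14.8) = 41.202 kPa
Effective stress = sigma - u
sigma' = 393.3 - 41.202 = 352.1 kPa


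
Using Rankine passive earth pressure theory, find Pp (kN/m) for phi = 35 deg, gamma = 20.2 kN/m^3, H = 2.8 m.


Compute passive earth pressure coefficient:
Kp = tan^2(45 + phi/2) = tan^2(62.5) = 3.690172
Compute passive force:
Pp = 0.5 * Kp * gamma * H^2
Pp = 0.5 * 3.690172 * 20.2 * 2.8^2
Pp = 292.2 kN/m


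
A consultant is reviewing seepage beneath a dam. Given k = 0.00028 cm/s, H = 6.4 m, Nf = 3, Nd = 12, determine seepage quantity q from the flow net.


Convert k to m/s for unit consistency with H:
k = 0.00028 cm/s = 0.00028 / 100 m/s = 2.8e-06 m/s
Using q = k * H * Nf / Nd
Nf / Nd = 3 / 12 = 0.25
q = 2.8e-06 * 6.4 * 0.25
q = 4.48e-06 m^3/s per m


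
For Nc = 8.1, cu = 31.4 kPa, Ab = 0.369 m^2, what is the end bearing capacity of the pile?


Using Qb = Nc * cu * Ab
Qb = 8.1 * 31.4 * 0.369
Qb = 93.85 kN


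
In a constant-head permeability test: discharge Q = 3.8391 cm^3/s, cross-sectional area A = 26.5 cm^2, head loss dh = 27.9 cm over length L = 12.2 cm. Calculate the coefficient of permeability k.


Result: 0.063349 cm/s

Derivation:
Compute hydraulic gradient:
i = dh / L = 27.9 / 12.2 = 2.28689
Then apply Darcy's law:
k = Q / (A * i)
k = 3.8391 / (26.5 * 2.28689)
k = 3.8391 / 60.6025
k = 0.063349 cm/s


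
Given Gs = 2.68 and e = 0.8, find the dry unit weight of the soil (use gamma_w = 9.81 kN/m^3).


Using gamma_d = Gs * gamma_w / (1 + e)
gamma_d = 2.68 * 9.81 / (1 + 0.8)
gamma_d = 2.68 * 9.81 / 1.8
gamma_d = 14.606 kN/m^3


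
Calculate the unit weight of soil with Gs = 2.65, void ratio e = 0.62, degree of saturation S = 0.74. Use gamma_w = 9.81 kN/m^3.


Result: 18.826 kN/m^3

Derivation:
Using gamma = gamma_w * (Gs + S*e) / (1 + e)
Numerator: Gs + S*e = 2.65 + 0.74*0.62 = 3.1088
Denominator: 1 + e = 1 + 0.62 = 1.62
gamma = 9.81 * 3.1088 / 1.62
gamma = 18.826 kN/m^3


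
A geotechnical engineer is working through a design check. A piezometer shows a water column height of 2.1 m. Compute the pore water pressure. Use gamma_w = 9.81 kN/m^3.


Result: 20.6 kPa

Derivation:
Using u = gamma_w * h_w
u = 9.81 * 2.1
u = 20.6 kPa


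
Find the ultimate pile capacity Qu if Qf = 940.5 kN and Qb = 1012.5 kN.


Using Qu = Qf + Qb
Qu = 940.5 + 1012.5
Qu = 1953.0 kN


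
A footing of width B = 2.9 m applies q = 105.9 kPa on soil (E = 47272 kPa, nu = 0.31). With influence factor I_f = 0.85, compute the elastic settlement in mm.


Using Se = q * B * (1 - nu^2) * I_f / E
1 - nu^2 = 1 - 0.31^2 = 0.9039
Se = 105.9 * 2.9 * 0.9039 * 0.85 / 47272
Se = 0.004991 m
Convert to mm: Se = 0.004991 * 1000 = 4.991 mm


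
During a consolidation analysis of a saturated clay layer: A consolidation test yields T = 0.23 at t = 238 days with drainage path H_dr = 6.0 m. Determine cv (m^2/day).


Result: 0.03479 m^2/day

Derivation:
Using cv = T * H_dr^2 / t
H_dr^2 = 6.0^2 = 36.0
cv = 0.23 * 36.0 / 238
cv = 0.03479 m^2/day


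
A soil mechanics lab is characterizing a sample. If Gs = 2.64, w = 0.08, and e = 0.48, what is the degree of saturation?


Using S = Gs * w / e
S = 2.64 * 0.08 / 0.48
S = 0.44


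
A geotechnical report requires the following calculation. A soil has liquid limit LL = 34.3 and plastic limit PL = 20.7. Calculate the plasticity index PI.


Using PI = LL - PL
PI = 34.3 - 20.7
PI = 13.6


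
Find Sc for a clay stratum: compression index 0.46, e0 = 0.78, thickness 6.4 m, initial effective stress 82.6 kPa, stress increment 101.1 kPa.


Result: 0.5741 m

Derivation:
Using Sc = Cc * H / (1 + e0) * log10((sigma0 + delta_sigma) / sigma0)
Stress ratio = (82.6 + 101.1) / 82.6 = 2.22397
log10(2.22397) = 0.347129
Cc * H / (1 + e0) = 0.46 * 6.4 / (1 + 0.78) = 1.65393
Sc = 1.65393 * 0.347129
Sc = 0.5741 m


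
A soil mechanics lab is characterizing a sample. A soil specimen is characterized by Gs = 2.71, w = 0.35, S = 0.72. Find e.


Result: 1.3174

Derivation:
Using the relation e = Gs * w / S
e = 2.71 * 0.35 / 0.72
e = 1.3174


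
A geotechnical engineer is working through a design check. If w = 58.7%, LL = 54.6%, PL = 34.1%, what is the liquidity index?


Result: 1.2

Derivation:
First compute the plasticity index:
PI = LL - PL = 54.6 - 34.1 = 20.5
Then compute the liquidity index:
LI = (w - PL) / PI
LI = (58.7 - 34.1) / 20.5
LI = 1.2


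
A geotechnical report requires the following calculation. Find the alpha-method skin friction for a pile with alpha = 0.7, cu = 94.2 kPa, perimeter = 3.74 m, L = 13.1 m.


Using Qs = alpha * cu * perimeter * L
Qs = 0.7 * 94.2 * 3.74 * 13.1
Qs = 3230.66 kN


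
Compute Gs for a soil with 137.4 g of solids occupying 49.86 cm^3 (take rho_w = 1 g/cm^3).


Using Gs = m_s / (V_s * rho_w)
Since rho_w = 1 g/cm^3:
Gs = 137.4 / 49.86
Gs = 2.756


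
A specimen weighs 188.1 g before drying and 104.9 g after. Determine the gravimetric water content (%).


Result: 79.31 %

Derivation:
Using w = (m_wet - m_dry) / m_dry * 100
m_wet - m_dry = 188.1 - 104.9 = 83.2 g
w = 83.2 / 104.9 * 100
w = 79.31 %


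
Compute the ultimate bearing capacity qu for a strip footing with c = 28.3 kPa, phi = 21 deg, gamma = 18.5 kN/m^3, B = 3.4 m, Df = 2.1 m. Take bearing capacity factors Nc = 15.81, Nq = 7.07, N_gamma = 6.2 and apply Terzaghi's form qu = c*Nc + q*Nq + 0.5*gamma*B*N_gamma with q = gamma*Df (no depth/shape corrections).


Result: 917.08 kPa

Derivation:
Compute qu = c*Nc + gamma*Df*Nq + 0.5*gamma*B*N_gamma
Term 1: 28.3 * 15.81 = 447.423
Term 2: 18.5 * 2.1 * 7.07 = 274.6695
Term 3: 0.5 * 18.5 * 3.4 * 6.2 = 194.99
qu = 447.423 + 274.6695 + 194.99
qu = 917.08 kPa


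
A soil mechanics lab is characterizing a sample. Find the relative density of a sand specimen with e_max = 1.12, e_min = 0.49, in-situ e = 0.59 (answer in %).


Using Dr = (e_max - e) / (e_max - e_min) * 100
e_max - e = 1.12 - 0.59 = 0.53
e_max - e_min = 1.12 - 0.49 = 0.63
Dr = 0.53 / 0.63 * 100
Dr = 84.13 %


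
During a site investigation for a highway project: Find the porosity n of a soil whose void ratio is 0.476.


Using the relation n = e / (1 + e)
n = 0.476 / (1 + 0.476)
n = 0.476 / 1.476
n = 0.3225


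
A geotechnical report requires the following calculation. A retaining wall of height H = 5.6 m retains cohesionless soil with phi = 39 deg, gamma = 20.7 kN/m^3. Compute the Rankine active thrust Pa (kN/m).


Result: 73.84 kN/m

Derivation:
Compute active earth pressure coefficient:
Ka = tan^2(45 - phi/2) = tan^2(25.5) = 0.227506
Compute active force:
Pa = 0.5 * Ka * gamma * H^2
Pa = 0.5 * 0.227506 * 20.7 * 5.6^2
Pa = 73.84 kN/m


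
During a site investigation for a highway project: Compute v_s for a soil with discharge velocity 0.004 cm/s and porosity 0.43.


Using v_s = v_d / n
v_s = 0.004 / 0.43
v_s = 0.0093 cm/s


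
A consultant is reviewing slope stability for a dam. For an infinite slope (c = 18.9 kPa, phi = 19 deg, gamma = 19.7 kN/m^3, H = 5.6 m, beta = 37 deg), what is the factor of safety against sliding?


Using Fs = c / (gamma*H*sin(beta)*cos(beta)) + tan(phi)/tan(beta)
Cohesion contribution = 18.9 / (19.7*5.6*sin(37)*cos(37))
Cohesion contribution = 0.356448
Friction contribution = tan(19)/tan(37) = 0.456938
Fs = 0.356448 + 0.456938
Fs = 0.813


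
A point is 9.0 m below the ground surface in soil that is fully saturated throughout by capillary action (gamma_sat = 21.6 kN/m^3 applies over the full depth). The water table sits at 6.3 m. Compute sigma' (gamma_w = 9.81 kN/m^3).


Total stress = gamma_sat * depth
sigma = 21.6 * 9.0 = 194.4 kPa
Pore water pressure u = gamma_w * (depth - d_wt)
u = 9.81 * (9.0 - 6.3) = 26.487 kPa
Effective stress = sigma - u
sigma' = 194.4 - 26.487 = 167.91 kPa


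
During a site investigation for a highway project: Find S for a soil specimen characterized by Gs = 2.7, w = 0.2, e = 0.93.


Using S = Gs * w / e
S = 2.7 * 0.2 / 0.93
S = 0.5806


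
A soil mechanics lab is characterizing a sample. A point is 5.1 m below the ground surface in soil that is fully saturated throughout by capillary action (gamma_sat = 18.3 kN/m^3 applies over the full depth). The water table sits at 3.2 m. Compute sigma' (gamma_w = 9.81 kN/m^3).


Result: 74.69 kPa

Derivation:
Total stress = gamma_sat * depth
sigma = 18.3 * 5.1 = 93.33 kPa
Pore water pressure u = gamma_w * (depth - d_wt)
u = 9.81 * (5.1 - 3.2) = 18.639 kPa
Effective stress = sigma - u
sigma' = 93.33 - 18.639 = 74.69 kPa


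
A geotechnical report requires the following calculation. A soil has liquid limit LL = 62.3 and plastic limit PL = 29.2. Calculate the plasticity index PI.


Using PI = LL - PL
PI = 62.3 - 29.2
PI = 33.1


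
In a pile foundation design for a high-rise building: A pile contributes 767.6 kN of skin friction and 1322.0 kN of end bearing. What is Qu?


Result: 2089.6 kN

Derivation:
Using Qu = Qf + Qb
Qu = 767.6 + 1322.0
Qu = 2089.6 kN


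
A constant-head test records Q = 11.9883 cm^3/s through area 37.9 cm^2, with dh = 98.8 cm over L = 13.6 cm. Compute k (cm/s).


Compute hydraulic gradient:
i = dh / L = 98.8 / 13.6 = 7.26471
Then apply Darcy's law:
k = Q / (A * i)
k = 11.9883 / (37.9 * 7.26471)
k = 11.9883 / 275.332
k = 0.043541 cm/s


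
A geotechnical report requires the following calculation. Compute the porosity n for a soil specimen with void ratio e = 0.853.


Result: 0.4603

Derivation:
Using the relation n = e / (1 + e)
n = 0.853 / (1 + 0.853)
n = 0.853 / 1.853
n = 0.4603


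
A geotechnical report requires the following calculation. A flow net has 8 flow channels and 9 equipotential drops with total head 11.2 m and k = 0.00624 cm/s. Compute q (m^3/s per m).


Result: 0.0006212 m^3/s per m

Derivation:
Convert k to m/s for unit consistency with H:
k = 0.00624 cm/s = 0.00624 / 100 m/s = 6.24e-05 m/s
Using q = k * H * Nf / Nd
Nf / Nd = 8 / 9 = 0.8889
q = 6.24e-05 * 11.2 * 0.8889
q = 0.0006212 m^3/s per m


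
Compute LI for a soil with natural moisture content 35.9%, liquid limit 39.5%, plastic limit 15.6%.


First compute the plasticity index:
PI = LL - PL = 39.5 - 15.6 = 23.9
Then compute the liquidity index:
LI = (w - PL) / PI
LI = (35.9 - 15.6) / 23.9
LI = 0.849


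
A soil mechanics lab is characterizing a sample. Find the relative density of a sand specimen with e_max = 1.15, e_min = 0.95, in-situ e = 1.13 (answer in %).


Using Dr = (e_max - e) / (e_max - e_min) * 100
e_max - e = 1.15 - 1.13 = 0.02
e_max - e_min = 1.15 - 0.95 = 0.2
Dr = 0.02 / 0.2 * 100
Dr = 10.0 %


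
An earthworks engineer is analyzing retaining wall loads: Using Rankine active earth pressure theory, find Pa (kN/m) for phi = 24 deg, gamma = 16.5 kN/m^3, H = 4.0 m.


Compute active earth pressure coefficient:
Ka = tan^2(45 - phi/2) = tan^2(33.0) = 0.42173
Compute active force:
Pa = 0.5 * Ka * gamma * H^2
Pa = 0.5 * 0.42173 * 16.5 * 4.0^2
Pa = 55.67 kN/m


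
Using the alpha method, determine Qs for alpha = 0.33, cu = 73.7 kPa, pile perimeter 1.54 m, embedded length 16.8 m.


Using Qs = alpha * cu * perimeter * L
Qs = 0.33 * 73.7 * 1.54 * 16.8
Qs = 629.23 kN


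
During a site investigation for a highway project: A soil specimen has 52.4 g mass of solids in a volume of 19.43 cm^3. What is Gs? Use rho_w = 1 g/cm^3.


Using Gs = m_s / (V_s * rho_w)
Since rho_w = 1 g/cm^3:
Gs = 52.4 / 19.43
Gs = 2.697


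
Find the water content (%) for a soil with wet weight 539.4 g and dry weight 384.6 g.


Result: 40.25 %

Derivation:
Using w = (m_wet - m_dry) / m_dry * 100
m_wet - m_dry = 539.4 - 384.6 = 154.8 g
w = 154.8 / 384.6 * 100
w = 40.25 %


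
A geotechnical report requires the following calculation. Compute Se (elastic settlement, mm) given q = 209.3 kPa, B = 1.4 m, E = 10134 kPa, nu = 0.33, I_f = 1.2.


Result: 30.919 mm

Derivation:
Using Se = q * B * (1 - nu^2) * I_f / E
1 - nu^2 = 1 - 0.33^2 = 0.8911
Se = 209.3 * 1.4 * 0.8911 * 1.2 / 10134
Se = 0.030919 m
Convert to mm: Se = 0.030919 * 1000 = 30.919 mm


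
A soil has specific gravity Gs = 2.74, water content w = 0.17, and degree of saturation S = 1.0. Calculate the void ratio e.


Result: 0.4658

Derivation:
Using the relation e = Gs * w / S
e = 2.74 * 0.17 / 1.0
e = 0.4658


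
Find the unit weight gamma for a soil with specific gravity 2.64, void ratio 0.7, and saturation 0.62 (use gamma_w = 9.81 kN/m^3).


Using gamma = gamma_w * (Gs + S*e) / (1 + e)
Numerator: Gs + S*e = 2.64 + 0.62*0.7 = 3.074
Denominator: 1 + e = 1 + 0.7 = 1.7
gamma = 9.81 * 3.074 / 1.7
gamma = 17.739 kN/m^3


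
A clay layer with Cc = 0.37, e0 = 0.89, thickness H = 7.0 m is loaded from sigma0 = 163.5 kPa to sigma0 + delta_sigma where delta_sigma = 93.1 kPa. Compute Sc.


Using Sc = Cc * H / (1 + e0) * log10((sigma0 + delta_sigma) / sigma0)
Stress ratio = (163.5 + 93.1) / 163.5 = 1.56942
log10(1.56942) = 0.195739
Cc * H / (1 + e0) = 0.37 * 7.0 / (1 + 0.89) = 1.37037
Sc = 1.37037 * 0.195739
Sc = 0.2682 m


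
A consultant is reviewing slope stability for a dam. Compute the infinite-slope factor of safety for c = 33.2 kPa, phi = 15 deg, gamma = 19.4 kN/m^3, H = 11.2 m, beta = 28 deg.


Result: 0.873

Derivation:
Using Fs = c / (gamma*H*sin(beta)*cos(beta)) + tan(phi)/tan(beta)
Cohesion contribution = 33.2 / (19.4*11.2*sin(28)*cos(28))
Cohesion contribution = 0.368616
Friction contribution = tan(15)/tan(28) = 0.503939
Fs = 0.368616 + 0.503939
Fs = 0.873


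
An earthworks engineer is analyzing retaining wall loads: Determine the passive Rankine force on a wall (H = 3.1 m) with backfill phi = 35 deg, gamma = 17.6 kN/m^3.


Result: 312.07 kN/m

Derivation:
Compute passive earth pressure coefficient:
Kp = tan^2(45 + phi/2) = tan^2(62.5) = 3.690172
Compute passive force:
Pp = 0.5 * Kp * gamma * H^2
Pp = 0.5 * 3.690172 * 17.6 * 3.1^2
Pp = 312.07 kN/m


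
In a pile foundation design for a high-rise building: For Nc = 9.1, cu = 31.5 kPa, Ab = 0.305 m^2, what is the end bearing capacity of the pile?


Using Qb = Nc * cu * Ab
Qb = 9.1 * 31.5 * 0.305
Qb = 87.43 kN


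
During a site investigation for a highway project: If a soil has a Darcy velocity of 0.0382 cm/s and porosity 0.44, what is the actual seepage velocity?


Result: 0.08682 cm/s

Derivation:
Using v_s = v_d / n
v_s = 0.0382 / 0.44
v_s = 0.08682 cm/s


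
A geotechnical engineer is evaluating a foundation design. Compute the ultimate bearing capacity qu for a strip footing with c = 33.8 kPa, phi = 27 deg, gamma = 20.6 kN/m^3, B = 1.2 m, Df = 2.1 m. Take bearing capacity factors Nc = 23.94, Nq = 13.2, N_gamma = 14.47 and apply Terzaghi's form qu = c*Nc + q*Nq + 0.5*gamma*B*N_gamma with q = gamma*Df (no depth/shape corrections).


Compute qu = c*Nc + gamma*Df*Nq + 0.5*gamma*B*N_gamma
Term 1: 33.8 * 23.94 = 809.172
Term 2: 20.6 * 2.1 * 13.2 = 571.032
Term 3: 0.5 * 20.6 * 1.2 * 14.47 = 178.8492
qu = 809.172 + 571.032 + 178.8492
qu = 1559.05 kPa


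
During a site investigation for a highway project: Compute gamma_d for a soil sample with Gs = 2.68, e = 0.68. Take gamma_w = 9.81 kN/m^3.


Using gamma_d = Gs * gamma_w / (1 + e)
gamma_d = 2.68 * 9.81 / (1 + 0.68)
gamma_d = 2.68 * 9.81 / 1.68
gamma_d = 15.649 kN/m^3


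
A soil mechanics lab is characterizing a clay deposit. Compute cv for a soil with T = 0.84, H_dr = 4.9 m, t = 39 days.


Result: 0.51714 m^2/day

Derivation:
Using cv = T * H_dr^2 / t
H_dr^2 = 4.9^2 = 24.01
cv = 0.84 * 24.01 / 39
cv = 0.51714 m^2/day


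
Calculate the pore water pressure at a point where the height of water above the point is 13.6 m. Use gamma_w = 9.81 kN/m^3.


Using u = gamma_w * h_w
u = 9.81 * 13.6
u = 133.42 kPa


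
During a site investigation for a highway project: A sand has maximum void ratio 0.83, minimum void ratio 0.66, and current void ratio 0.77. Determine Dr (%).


Using Dr = (e_max - e) / (e_max - e_min) * 100
e_max - e = 0.83 - 0.77 = 0.06
e_max - e_min = 0.83 - 0.66 = 0.17
Dr = 0.06 / 0.17 * 100
Dr = 35.29 %


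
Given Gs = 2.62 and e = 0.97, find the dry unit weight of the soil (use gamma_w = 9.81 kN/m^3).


Result: 13.047 kN/m^3

Derivation:
Using gamma_d = Gs * gamma_w / (1 + e)
gamma_d = 2.62 * 9.81 / (1 + 0.97)
gamma_d = 2.62 * 9.81 / 1.97
gamma_d = 13.047 kN/m^3


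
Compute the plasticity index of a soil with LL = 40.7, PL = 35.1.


Result: 5.6

Derivation:
Using PI = LL - PL
PI = 40.7 - 35.1
PI = 5.6


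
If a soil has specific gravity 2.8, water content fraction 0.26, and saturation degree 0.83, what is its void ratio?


Using the relation e = Gs * w / S
e = 2.8 * 0.26 / 0.83
e = 0.8771


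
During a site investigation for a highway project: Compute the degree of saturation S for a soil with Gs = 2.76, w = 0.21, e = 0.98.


Using S = Gs * w / e
S = 2.76 * 0.21 / 0.98
S = 0.5914


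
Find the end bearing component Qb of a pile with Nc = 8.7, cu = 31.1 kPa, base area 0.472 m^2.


Using Qb = Nc * cu * Ab
Qb = 8.7 * 31.1 * 0.472
Qb = 127.71 kN


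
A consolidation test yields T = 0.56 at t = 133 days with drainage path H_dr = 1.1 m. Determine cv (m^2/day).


Result: 0.00509 m^2/day

Derivation:
Using cv = T * H_dr^2 / t
H_dr^2 = 1.1^2 = 1.21
cv = 0.56 * 1.21 / 133
cv = 0.00509 m^2/day


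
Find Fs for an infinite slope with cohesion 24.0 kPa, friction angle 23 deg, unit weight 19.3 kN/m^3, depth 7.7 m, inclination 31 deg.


Result: 1.072

Derivation:
Using Fs = c / (gamma*H*sin(beta)*cos(beta)) + tan(phi)/tan(beta)
Cohesion contribution = 24.0 / (19.3*7.7*sin(31)*cos(31))
Cohesion contribution = 0.365812
Friction contribution = tan(23)/tan(31) = 0.706445
Fs = 0.365812 + 0.706445
Fs = 1.072


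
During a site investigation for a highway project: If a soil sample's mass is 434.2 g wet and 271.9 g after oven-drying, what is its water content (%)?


Using w = (m_wet - m_dry) / m_dry * 100
m_wet - m_dry = 434.2 - 271.9 = 162.3 g
w = 162.3 / 271.9 * 100
w = 59.69 %


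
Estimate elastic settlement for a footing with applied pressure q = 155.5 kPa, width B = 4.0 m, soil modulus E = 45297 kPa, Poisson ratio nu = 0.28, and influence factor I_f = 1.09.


Using Se = q * B * (1 - nu^2) * I_f / E
1 - nu^2 = 1 - 0.28^2 = 0.9216
Se = 155.5 * 4.0 * 0.9216 * 1.09 / 45297
Se = 0.013794 m
Convert to mm: Se = 0.013794 * 1000 = 13.794 mm


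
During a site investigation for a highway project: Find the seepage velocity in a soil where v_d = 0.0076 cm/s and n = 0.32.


Result: 0.02375 cm/s

Derivation:
Using v_s = v_d / n
v_s = 0.0076 / 0.32
v_s = 0.02375 cm/s


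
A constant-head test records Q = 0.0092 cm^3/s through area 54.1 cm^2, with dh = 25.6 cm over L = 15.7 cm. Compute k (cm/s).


Compute hydraulic gradient:
i = dh / L = 25.6 / 15.7 = 1.63057
Then apply Darcy's law:
k = Q / (A * i)
k = 0.0092 / (54.1 * 1.63057)
k = 0.0092 / 88.214
k = 0.000104 cm/s


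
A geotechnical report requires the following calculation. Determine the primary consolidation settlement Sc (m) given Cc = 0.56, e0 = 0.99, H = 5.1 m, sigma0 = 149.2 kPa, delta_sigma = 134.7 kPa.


Result: 0.401 m

Derivation:
Using Sc = Cc * H / (1 + e0) * log10((sigma0 + delta_sigma) / sigma0)
Stress ratio = (149.2 + 134.7) / 149.2 = 1.90282
log10(1.90282) = 0.279397
Cc * H / (1 + e0) = 0.56 * 5.1 / (1 + 0.99) = 1.43518
Sc = 1.43518 * 0.279397
Sc = 0.401 m


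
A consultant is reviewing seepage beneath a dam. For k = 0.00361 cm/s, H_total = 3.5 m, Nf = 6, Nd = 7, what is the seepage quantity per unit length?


Convert k to m/s for unit consistency with H:
k = 0.00361 cm/s = 0.00361 / 100 m/s = 3.61e-05 m/s
Using q = k * H * Nf / Nd
Nf / Nd = 6 / 7 = 0.8571
q = 3.61e-05 * 3.5 * 0.8571
q = 0.0001083 m^3/s per m


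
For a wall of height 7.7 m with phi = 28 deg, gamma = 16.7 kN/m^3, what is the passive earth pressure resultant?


Compute passive earth pressure coefficient:
Kp = tan^2(45 + phi/2) = tan^2(59.0) = 2.769826
Compute passive force:
Pp = 0.5 * Kp * gamma * H^2
Pp = 0.5 * 2.769826 * 16.7 * 7.7^2
Pp = 1371.26 kN/m


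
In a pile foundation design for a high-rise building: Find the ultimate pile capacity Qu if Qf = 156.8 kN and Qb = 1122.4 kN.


Using Qu = Qf + Qb
Qu = 156.8 + 1122.4
Qu = 1279.2 kN


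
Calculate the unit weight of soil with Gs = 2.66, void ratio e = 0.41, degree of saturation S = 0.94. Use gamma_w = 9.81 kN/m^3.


Result: 21.188 kN/m^3

Derivation:
Using gamma = gamma_w * (Gs + S*e) / (1 + e)
Numerator: Gs + S*e = 2.66 + 0.94*0.41 = 3.0454
Denominator: 1 + e = 1 + 0.41 = 1.41
gamma = 9.81 * 3.0454 / 1.41
gamma = 21.188 kN/m^3


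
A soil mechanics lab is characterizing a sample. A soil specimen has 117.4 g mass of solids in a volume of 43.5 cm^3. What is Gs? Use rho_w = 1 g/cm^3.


Using Gs = m_s / (V_s * rho_w)
Since rho_w = 1 g/cm^3:
Gs = 117.4 / 43.5
Gs = 2.699


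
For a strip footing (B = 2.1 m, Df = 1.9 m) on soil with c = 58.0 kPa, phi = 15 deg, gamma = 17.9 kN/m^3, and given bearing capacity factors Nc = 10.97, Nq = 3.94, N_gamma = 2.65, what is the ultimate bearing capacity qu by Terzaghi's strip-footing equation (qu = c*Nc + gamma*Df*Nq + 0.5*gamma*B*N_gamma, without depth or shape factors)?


Result: 820.07 kPa

Derivation:
Compute qu = c*Nc + gamma*Df*Nq + 0.5*gamma*B*N_gamma
Term 1: 58.0 * 10.97 = 636.26
Term 2: 17.9 * 1.9 * 3.94 = 133.9994
Term 3: 0.5 * 17.9 * 2.1 * 2.65 = 49.80675
qu = 636.26 + 133.9994 + 49.80675
qu = 820.07 kPa


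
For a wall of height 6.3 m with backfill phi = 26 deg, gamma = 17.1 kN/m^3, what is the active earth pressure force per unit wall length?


Compute active earth pressure coefficient:
Ka = tan^2(45 - phi/2) = tan^2(32.0) = 0.390462
Compute active force:
Pa = 0.5 * Ka * gamma * H^2
Pa = 0.5 * 0.390462 * 17.1 * 6.3^2
Pa = 132.5 kN/m


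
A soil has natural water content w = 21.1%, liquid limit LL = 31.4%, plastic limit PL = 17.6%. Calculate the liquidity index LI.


Result: 0.254

Derivation:
First compute the plasticity index:
PI = LL - PL = 31.4 - 17.6 = 13.8
Then compute the liquidity index:
LI = (w - PL) / PI
LI = (21.1 - 17.6) / 13.8
LI = 0.254


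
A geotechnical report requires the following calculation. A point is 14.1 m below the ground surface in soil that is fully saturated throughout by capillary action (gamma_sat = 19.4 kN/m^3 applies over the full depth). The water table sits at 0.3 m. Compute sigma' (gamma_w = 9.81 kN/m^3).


Total stress = gamma_sat * depth
sigma = 19.4 * 14.1 = 273.54 kPa
Pore water pressure u = gamma_w * (depth - d_wt)
u = 9.81 * (14.1 - 0.3) = 135.378 kPa
Effective stress = sigma - u
sigma' = 273.54 - 135.378 = 138.16 kPa


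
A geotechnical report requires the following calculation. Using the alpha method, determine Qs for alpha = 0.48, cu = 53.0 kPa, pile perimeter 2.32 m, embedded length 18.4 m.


Using Qs = alpha * cu * perimeter * L
Qs = 0.48 * 53.0 * 2.32 * 18.4
Qs = 1085.98 kN


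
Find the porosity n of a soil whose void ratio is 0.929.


Using the relation n = e / (1 + e)
n = 0.929 / (1 + 0.929)
n = 0.929 / 1.929
n = 0.4816


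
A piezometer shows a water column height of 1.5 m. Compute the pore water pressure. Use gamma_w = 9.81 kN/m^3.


Using u = gamma_w * h_w
u = 9.81 * 1.5
u = 14.71 kPa


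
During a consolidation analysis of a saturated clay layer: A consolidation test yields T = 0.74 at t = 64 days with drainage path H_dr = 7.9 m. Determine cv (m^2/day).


Using cv = T * H_dr^2 / t
H_dr^2 = 7.9^2 = 62.41
cv = 0.74 * 62.41 / 64
cv = 0.72162 m^2/day


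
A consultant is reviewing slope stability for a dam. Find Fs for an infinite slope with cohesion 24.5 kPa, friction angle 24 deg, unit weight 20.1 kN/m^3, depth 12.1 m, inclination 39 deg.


Using Fs = c / (gamma*H*sin(beta)*cos(beta)) + tan(phi)/tan(beta)
Cohesion contribution = 24.5 / (20.1*12.1*sin(39)*cos(39))
Cohesion contribution = 0.205973
Friction contribution = tan(24)/tan(39) = 0.549812
Fs = 0.205973 + 0.549812
Fs = 0.756


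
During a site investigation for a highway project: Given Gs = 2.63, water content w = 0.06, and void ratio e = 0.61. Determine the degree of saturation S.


Using S = Gs * w / e
S = 2.63 * 0.06 / 0.61
S = 0.2587


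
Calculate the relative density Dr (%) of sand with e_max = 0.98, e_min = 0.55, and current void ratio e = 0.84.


Using Dr = (e_max - e) / (e_max - e_min) * 100
e_max - e = 0.98 - 0.84 = 0.14
e_max - e_min = 0.98 - 0.55 = 0.43
Dr = 0.14 / 0.43 * 100
Dr = 32.56 %


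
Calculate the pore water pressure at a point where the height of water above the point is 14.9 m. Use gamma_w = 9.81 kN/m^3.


Result: 146.17 kPa

Derivation:
Using u = gamma_w * h_w
u = 9.81 * 14.9
u = 146.17 kPa


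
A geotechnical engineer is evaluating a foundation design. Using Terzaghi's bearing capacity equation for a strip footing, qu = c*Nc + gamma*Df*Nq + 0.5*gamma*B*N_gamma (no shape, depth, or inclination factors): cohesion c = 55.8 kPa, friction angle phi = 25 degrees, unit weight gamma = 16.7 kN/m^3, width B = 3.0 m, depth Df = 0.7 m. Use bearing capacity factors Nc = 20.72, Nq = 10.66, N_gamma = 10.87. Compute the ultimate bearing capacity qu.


Result: 1553.08 kPa

Derivation:
Compute qu = c*Nc + gamma*Df*Nq + 0.5*gamma*B*N_gamma
Term 1: 55.8 * 20.72 = 1156.176
Term 2: 16.7 * 0.7 * 10.66 = 124.6154
Term 3: 0.5 * 16.7 * 3.0 * 10.87 = 272.2935
qu = 1156.176 + 124.6154 + 272.2935
qu = 1553.08 kPa


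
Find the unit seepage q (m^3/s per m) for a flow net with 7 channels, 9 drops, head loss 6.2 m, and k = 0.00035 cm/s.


Convert k to m/s for unit consistency with H:
k = 0.00035 cm/s = 0.00035 / 100 m/s = 3.5e-06 m/s
Using q = k * H * Nf / Nd
Nf / Nd = 7 / 9 = 0.7778
q = 3.5e-06 * 6.2 * 0.7778
q = 1.688e-05 m^3/s per m


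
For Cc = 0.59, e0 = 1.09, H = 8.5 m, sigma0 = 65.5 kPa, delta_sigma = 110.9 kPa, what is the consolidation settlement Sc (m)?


Result: 1.0324 m

Derivation:
Using Sc = Cc * H / (1 + e0) * log10((sigma0 + delta_sigma) / sigma0)
Stress ratio = (65.5 + 110.9) / 65.5 = 2.69313
log10(2.69313) = 0.430257
Cc * H / (1 + e0) = 0.59 * 8.5 / (1 + 1.09) = 2.39952
Sc = 2.39952 * 0.430257
Sc = 1.0324 m


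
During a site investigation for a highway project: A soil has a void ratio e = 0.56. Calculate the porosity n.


Result: 0.359

Derivation:
Using the relation n = e / (1 + e)
n = 0.56 / (1 + 0.56)
n = 0.56 / 1.56
n = 0.359


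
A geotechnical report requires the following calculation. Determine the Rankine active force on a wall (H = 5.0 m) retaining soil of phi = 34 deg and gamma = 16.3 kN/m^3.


Compute active earth pressure coefficient:
Ka = tan^2(45 - phi/2) = tan^2(28.0) = 0.282715
Compute active force:
Pa = 0.5 * Ka * gamma * H^2
Pa = 0.5 * 0.282715 * 16.3 * 5.0^2
Pa = 57.6 kN/m


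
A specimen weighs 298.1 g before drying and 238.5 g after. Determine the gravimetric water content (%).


Using w = (m_wet - m_dry) / m_dry * 100
m_wet - m_dry = 298.1 - 238.5 = 59.6 g
w = 59.6 / 238.5 * 100
w = 24.99 %


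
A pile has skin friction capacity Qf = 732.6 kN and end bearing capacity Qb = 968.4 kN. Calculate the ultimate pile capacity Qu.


Using Qu = Qf + Qb
Qu = 732.6 + 968.4
Qu = 1701.0 kN


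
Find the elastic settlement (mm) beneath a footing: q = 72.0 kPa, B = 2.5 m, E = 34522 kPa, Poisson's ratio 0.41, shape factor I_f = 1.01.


Using Se = q * B * (1 - nu^2) * I_f / E
1 - nu^2 = 1 - 0.41^2 = 0.8319
Se = 72.0 * 2.5 * 0.8319 * 1.01 / 34522
Se = 0.004381 m
Convert to mm: Se = 0.004381 * 1000 = 4.381 mm


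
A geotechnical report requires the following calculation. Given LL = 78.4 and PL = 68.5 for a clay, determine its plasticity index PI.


Result: 9.9

Derivation:
Using PI = LL - PL
PI = 78.4 - 68.5
PI = 9.9


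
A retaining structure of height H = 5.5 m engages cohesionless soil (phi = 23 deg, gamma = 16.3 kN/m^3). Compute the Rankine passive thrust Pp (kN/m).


Compute passive earth pressure coefficient:
Kp = tan^2(45 + phi/2) = tan^2(56.5) = 2.282623
Compute passive force:
Pp = 0.5 * Kp * gamma * H^2
Pp = 0.5 * 2.282623 * 16.3 * 5.5^2
Pp = 562.75 kN/m


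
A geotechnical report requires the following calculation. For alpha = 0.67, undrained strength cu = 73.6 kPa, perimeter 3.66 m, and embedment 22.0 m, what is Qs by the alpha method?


Result: 3970.6 kN

Derivation:
Using Qs = alpha * cu * perimeter * L
Qs = 0.67 * 73.6 * 3.66 * 22.0
Qs = 3970.6 kN


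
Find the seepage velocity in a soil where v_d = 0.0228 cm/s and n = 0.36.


Result: 0.06333 cm/s

Derivation:
Using v_s = v_d / n
v_s = 0.0228 / 0.36
v_s = 0.06333 cm/s


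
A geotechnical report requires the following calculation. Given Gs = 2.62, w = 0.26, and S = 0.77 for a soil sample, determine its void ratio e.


Using the relation e = Gs * w / S
e = 2.62 * 0.26 / 0.77
e = 0.8847


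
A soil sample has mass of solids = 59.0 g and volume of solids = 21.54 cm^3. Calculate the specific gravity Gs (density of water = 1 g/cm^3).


Using Gs = m_s / (V_s * rho_w)
Since rho_w = 1 g/cm^3:
Gs = 59.0 / 21.54
Gs = 2.739


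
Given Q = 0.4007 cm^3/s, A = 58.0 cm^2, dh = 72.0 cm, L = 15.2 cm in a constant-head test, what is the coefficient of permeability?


Result: 0.001458 cm/s

Derivation:
Compute hydraulic gradient:
i = dh / L = 72.0 / 15.2 = 4.73684
Then apply Darcy's law:
k = Q / (A * i)
k = 0.4007 / (58.0 * 4.73684)
k = 0.4007 / 274.737
k = 0.001458 cm/s


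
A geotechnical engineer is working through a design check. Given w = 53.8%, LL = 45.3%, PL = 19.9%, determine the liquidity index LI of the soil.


First compute the plasticity index:
PI = LL - PL = 45.3 - 19.9 = 25.4
Then compute the liquidity index:
LI = (w - PL) / PI
LI = (53.8 - 19.9) / 25.4
LI = 1.335


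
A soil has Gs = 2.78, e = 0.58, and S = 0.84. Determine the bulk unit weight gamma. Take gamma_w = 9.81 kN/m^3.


Using gamma = gamma_w * (Gs + S*e) / (1 + e)
Numerator: Gs + S*e = 2.78 + 0.84*0.58 = 3.2672
Denominator: 1 + e = 1 + 0.58 = 1.58
gamma = 9.81 * 3.2672 / 1.58
gamma = 20.286 kN/m^3


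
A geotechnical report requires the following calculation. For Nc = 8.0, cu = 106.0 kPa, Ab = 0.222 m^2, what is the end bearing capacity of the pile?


Using Qb = Nc * cu * Ab
Qb = 8.0 * 106.0 * 0.222
Qb = 188.26 kN


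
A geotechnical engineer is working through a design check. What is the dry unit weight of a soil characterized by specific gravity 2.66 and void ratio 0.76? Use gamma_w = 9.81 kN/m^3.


Using gamma_d = Gs * gamma_w / (1 + e)
gamma_d = 2.66 * 9.81 / (1 + 0.76)
gamma_d = 2.66 * 9.81 / 1.76
gamma_d = 14.826 kN/m^3


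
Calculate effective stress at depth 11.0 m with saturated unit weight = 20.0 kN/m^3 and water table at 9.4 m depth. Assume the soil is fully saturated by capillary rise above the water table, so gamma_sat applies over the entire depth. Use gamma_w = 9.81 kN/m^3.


Result: 204.3 kPa

Derivation:
Total stress = gamma_sat * depth
sigma = 20.0 * 11.0 = 220.0 kPa
Pore water pressure u = gamma_w * (depth - d_wt)
u = 9.81 * (11.0 - 9.4) = 15.696 kPa
Effective stress = sigma - u
sigma' = 220.0 - 15.696 = 204.3 kPa


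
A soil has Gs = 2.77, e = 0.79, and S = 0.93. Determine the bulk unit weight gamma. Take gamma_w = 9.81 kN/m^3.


Using gamma = gamma_w * (Gs + S*e) / (1 + e)
Numerator: Gs + S*e = 2.77 + 0.93*0.79 = 3.5047
Denominator: 1 + e = 1 + 0.79 = 1.79
gamma = 9.81 * 3.5047 / 1.79
gamma = 19.207 kN/m^3


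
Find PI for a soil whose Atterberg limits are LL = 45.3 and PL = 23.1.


Using PI = LL - PL
PI = 45.3 - 23.1
PI = 22.2


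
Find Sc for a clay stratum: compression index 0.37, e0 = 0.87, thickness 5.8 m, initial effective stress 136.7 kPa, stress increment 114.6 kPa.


Using Sc = Cc * H / (1 + e0) * log10((sigma0 + delta_sigma) / sigma0)
Stress ratio = (136.7 + 114.6) / 136.7 = 1.83833
log10(1.83833) = 0.264424
Cc * H / (1 + e0) = 0.37 * 5.8 / (1 + 0.87) = 1.14759
Sc = 1.14759 * 0.264424
Sc = 0.3035 m


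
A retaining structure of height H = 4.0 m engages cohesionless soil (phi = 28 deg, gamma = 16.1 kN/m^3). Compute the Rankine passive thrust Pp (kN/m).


Compute passive earth pressure coefficient:
Kp = tan^2(45 + phi/2) = tan^2(59.0) = 2.769826
Compute passive force:
Pp = 0.5 * Kp * gamma * H^2
Pp = 0.5 * 2.769826 * 16.1 * 4.0^2
Pp = 356.75 kN/m


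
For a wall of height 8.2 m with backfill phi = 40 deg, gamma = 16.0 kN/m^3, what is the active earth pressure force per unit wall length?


Compute active earth pressure coefficient:
Ka = tan^2(45 - phi/2) = tan^2(25.0) = 0.217443
Compute active force:
Pa = 0.5 * Ka * gamma * H^2
Pa = 0.5 * 0.217443 * 16.0 * 8.2^2
Pa = 116.97 kN/m


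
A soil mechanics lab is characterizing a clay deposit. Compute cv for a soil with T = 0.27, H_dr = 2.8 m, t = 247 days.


Using cv = T * H_dr^2 / t
H_dr^2 = 2.8^2 = 7.84
cv = 0.27 * 7.84 / 247
cv = 0.00857 m^2/day


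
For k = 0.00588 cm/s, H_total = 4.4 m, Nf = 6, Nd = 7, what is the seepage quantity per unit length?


Convert k to m/s for unit consistency with H:
k = 0.00588 cm/s = 0.00588 / 100 m/s = 5.88e-05 m/s
Using q = k * H * Nf / Nd
Nf / Nd = 6 / 7 = 0.8571
q = 5.88e-05 * 4.4 * 0.8571
q = 0.0002218 m^3/s per m


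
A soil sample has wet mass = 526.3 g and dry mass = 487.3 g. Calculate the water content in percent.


Using w = (m_wet - m_dry) / m_dry * 100
m_wet - m_dry = 526.3 - 487.3 = 39.0 g
w = 39.0 / 487.3 * 100
w = 8.0 %


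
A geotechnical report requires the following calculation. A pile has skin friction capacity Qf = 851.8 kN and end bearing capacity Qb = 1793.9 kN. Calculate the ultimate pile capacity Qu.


Result: 2645.7 kN

Derivation:
Using Qu = Qf + Qb
Qu = 851.8 + 1793.9
Qu = 2645.7 kN


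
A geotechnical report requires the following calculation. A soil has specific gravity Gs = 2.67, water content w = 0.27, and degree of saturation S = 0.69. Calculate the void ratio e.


Using the relation e = Gs * w / S
e = 2.67 * 0.27 / 0.69
e = 1.0448


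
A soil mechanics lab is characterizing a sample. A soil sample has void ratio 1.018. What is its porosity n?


Using the relation n = e / (1 + e)
n = 1.018 / (1 + 1.018)
n = 1.018 / 2.018
n = 0.5045


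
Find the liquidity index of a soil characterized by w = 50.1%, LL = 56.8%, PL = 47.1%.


First compute the plasticity index:
PI = LL - PL = 56.8 - 47.1 = 9.7
Then compute the liquidity index:
LI = (w - PL) / PI
LI = (50.1 - 47.1) / 9.7
LI = 0.309


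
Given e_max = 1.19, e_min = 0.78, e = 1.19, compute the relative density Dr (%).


Result: 0.0 %

Derivation:
Using Dr = (e_max - e) / (e_max - e_min) * 100
e_max - e = 1.19 - 1.19 = 0.0
e_max - e_min = 1.19 - 0.78 = 0.41
Dr = 0.0 / 0.41 * 100
Dr = 0.0 %


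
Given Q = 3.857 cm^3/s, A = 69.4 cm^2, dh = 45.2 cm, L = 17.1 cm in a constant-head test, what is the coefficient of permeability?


Compute hydraulic gradient:
i = dh / L = 45.2 / 17.1 = 2.64327
Then apply Darcy's law:
k = Q / (A * i)
k = 3.857 / (69.4 * 2.64327)
k = 3.857 / 183.443
k = 0.021026 cm/s


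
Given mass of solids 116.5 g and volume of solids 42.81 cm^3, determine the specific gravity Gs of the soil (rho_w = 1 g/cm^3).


Using Gs = m_s / (V_s * rho_w)
Since rho_w = 1 g/cm^3:
Gs = 116.5 / 42.81
Gs = 2.721


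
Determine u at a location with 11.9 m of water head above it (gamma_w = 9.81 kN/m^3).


Using u = gamma_w * h_w
u = 9.81 * 11.9
u = 116.74 kPa


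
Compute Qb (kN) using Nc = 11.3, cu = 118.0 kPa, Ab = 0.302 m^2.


Result: 402.69 kN

Derivation:
Using Qb = Nc * cu * Ab
Qb = 11.3 * 118.0 * 0.302
Qb = 402.69 kN


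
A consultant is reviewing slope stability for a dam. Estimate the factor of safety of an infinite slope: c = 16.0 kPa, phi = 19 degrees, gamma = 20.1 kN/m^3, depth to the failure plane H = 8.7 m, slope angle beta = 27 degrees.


Using Fs = c / (gamma*H*sin(beta)*cos(beta)) + tan(phi)/tan(beta)
Cohesion contribution = 16.0 / (20.1*8.7*sin(27)*cos(27))
Cohesion contribution = 0.226192
Friction contribution = tan(19)/tan(27) = 0.675781
Fs = 0.226192 + 0.675781
Fs = 0.902


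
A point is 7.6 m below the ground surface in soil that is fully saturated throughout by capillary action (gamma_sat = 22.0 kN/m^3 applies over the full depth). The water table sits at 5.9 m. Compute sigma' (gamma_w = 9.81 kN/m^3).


Result: 150.52 kPa

Derivation:
Total stress = gamma_sat * depth
sigma = 22.0 * 7.6 = 167.2 kPa
Pore water pressure u = gamma_w * (depth - d_wt)
u = 9.81 * (7.6 - 5.9) = 16.677 kPa
Effective stress = sigma - u
sigma' = 167.2 - 16.677 = 150.52 kPa


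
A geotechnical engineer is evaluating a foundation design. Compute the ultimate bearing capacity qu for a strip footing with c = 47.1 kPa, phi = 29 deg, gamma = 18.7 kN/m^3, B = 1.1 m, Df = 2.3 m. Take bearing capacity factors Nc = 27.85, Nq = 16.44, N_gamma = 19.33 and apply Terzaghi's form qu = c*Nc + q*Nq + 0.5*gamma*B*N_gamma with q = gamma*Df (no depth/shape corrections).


Compute qu = c*Nc + gamma*Df*Nq + 0.5*gamma*B*N_gamma
Term 1: 47.1 * 27.85 = 1311.735
Term 2: 18.7 * 2.3 * 16.44 = 707.0844
Term 3: 0.5 * 18.7 * 1.1 * 19.33 = 198.80905
qu = 1311.735 + 707.0844 + 198.80905
qu = 2217.63 kPa


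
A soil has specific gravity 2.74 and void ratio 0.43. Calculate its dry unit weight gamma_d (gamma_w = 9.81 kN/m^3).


Using gamma_d = Gs * gamma_w / (1 + e)
gamma_d = 2.74 * 9.81 / (1 + 0.43)
gamma_d = 2.74 * 9.81 / 1.43
gamma_d = 18.797 kN/m^3


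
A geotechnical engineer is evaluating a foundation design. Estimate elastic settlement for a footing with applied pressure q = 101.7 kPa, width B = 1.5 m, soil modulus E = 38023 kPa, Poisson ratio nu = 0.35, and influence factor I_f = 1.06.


Using Se = q * B * (1 - nu^2) * I_f / E
1 - nu^2 = 1 - 0.35^2 = 0.8775
Se = 101.7 * 1.5 * 0.8775 * 1.06 / 38023
Se = 0.003732 m
Convert to mm: Se = 0.003732 * 1000 = 3.732 mm


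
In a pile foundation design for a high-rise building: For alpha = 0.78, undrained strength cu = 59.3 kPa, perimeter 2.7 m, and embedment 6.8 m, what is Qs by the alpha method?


Result: 849.22 kN

Derivation:
Using Qs = alpha * cu * perimeter * L
Qs = 0.78 * 59.3 * 2.7 * 6.8
Qs = 849.22 kN


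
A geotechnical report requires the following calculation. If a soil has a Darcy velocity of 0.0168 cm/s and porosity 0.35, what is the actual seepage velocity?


Using v_s = v_d / n
v_s = 0.0168 / 0.35
v_s = 0.048 cm/s


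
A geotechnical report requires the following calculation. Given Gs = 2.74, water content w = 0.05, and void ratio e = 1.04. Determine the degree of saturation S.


Using S = Gs * w / e
S = 2.74 * 0.05 / 1.04
S = 0.1317


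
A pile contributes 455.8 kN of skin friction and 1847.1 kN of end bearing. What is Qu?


Using Qu = Qf + Qb
Qu = 455.8 + 1847.1
Qu = 2302.9 kN


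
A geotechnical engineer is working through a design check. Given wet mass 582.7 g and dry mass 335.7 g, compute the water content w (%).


Using w = (m_wet - m_dry) / m_dry * 100
m_wet - m_dry = 582.7 - 335.7 = 247.0 g
w = 247.0 / 335.7 * 100
w = 73.58 %


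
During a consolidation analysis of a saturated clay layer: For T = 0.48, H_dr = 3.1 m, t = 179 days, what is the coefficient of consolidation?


Using cv = T * H_dr^2 / t
H_dr^2 = 3.1^2 = 9.61
cv = 0.48 * 9.61 / 179
cv = 0.02577 m^2/day


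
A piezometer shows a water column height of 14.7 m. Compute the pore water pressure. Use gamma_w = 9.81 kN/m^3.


Using u = gamma_w * h_w
u = 9.81 * 14.7
u = 144.21 kPa


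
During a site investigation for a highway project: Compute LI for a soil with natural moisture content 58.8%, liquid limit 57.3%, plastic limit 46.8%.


First compute the plasticity index:
PI = LL - PL = 57.3 - 46.8 = 10.5
Then compute the liquidity index:
LI = (w - PL) / PI
LI = (58.8 - 46.8) / 10.5
LI = 1.143
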